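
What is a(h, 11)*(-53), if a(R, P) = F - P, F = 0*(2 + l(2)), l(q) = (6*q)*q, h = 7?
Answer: 583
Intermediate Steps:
l(q) = 6*q**2
F = 0 (F = 0*(2 + 6*2**2) = 0*(2 + 6*4) = 0*(2 + 24) = 0*26 = 0)
a(R, P) = -P (a(R, P) = 0 - P = -P)
a(h, 11)*(-53) = -1*11*(-53) = -11*(-53) = 583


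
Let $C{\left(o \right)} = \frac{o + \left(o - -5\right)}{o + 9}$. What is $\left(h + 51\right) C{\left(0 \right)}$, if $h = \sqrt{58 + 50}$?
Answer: $\frac{85}{3} + \frac{10 \sqrt{3}}{3} \approx 34.107$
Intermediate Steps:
$h = 6 \sqrt{3}$ ($h = \sqrt{108} = 6 \sqrt{3} \approx 10.392$)
$C{\left(o \right)} = \frac{5 + 2 o}{9 + o}$ ($C{\left(o \right)} = \frac{o + \left(o + 5\right)}{9 + o} = \frac{o + \left(5 + o\right)}{9 + o} = \frac{5 + 2 o}{9 + o}$)
$\left(h + 51\right) C{\left(0 \right)} = \left(6 \sqrt{3} + 51\right) \frac{5 + 2 \cdot 0}{9 + 0} = \left(51 + 6 \sqrt{3}\right) \frac{5 + 0}{9} = \left(51 + 6 \sqrt{3}\right) \frac{1}{9} \cdot 5 = \left(51 + 6 \sqrt{3}\right) \frac{5}{9} = \frac{85}{3} + \frac{10 \sqrt{3}}{3}$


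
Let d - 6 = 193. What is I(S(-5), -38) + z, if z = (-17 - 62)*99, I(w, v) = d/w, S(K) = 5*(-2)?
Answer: -78409/10 ≈ -7840.9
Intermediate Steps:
d = 199 (d = 6 + 193 = 199)
S(K) = -10
I(w, v) = 199/w
z = -7821 (z = -79*99 = -7821)
I(S(-5), -38) + z = 199/(-10) - 7821 = 199*(-⅒) - 7821 = -199/10 - 7821 = -78409/10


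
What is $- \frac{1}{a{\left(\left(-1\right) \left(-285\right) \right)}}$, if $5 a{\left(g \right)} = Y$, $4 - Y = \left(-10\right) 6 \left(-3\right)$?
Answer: $\frac{5}{176} \approx 0.028409$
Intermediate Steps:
$Y = -176$ ($Y = 4 - \left(-10\right) 6 \left(-3\right) = 4 - \left(-60\right) \left(-3\right) = 4 - 180 = -176$)
$a{\left(g \right)} = - \frac{176}{5}$ ($a{\left(g \right)} = \frac{1}{5} \left(-176\right) = - \frac{176}{5}$)
$- \frac{1}{a{\left(\left(-1\right) \left(-285\right) \right)}} = - \frac{1}{- \frac{176}{5}} = \left(-1\right) \left(- \frac{5}{176}\right) = \frac{5}{176}$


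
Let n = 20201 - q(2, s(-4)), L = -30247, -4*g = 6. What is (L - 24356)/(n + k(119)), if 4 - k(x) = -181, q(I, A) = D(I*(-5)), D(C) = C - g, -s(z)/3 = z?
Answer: -109206/40789 ≈ -2.6773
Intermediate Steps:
g = -3/2 (g = -1/4*6 = -3/2 ≈ -1.5000)
s(z) = -3*z
D(C) = 3/2 + C (D(C) = C - 1*(-3/2) = C + 3/2 = 3/2 + C)
q(I, A) = 3/2 - 5*I (q(I, A) = 3/2 + I*(-5) = 3/2 - 5*I)
k(x) = 185 (k(x) = 4 - 1*(-181) = 4 + 181 = 185)
n = 40419/2 (n = 20201 - (3/2 - 5*2) = 20201 - (3/2 - 10) = 20201 - 1*(-17/2) = 20201 + 17/2 = 40419/2 ≈ 20210.)
(L - 24356)/(n + k(119)) = (-30247 - 24356)/(40419/2 + 185) = -54603/40789/2 = -54603*2/40789 = -109206/40789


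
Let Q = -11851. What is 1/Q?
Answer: -1/11851 ≈ -8.4381e-5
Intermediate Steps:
1/Q = 1/(-11851) = -1/11851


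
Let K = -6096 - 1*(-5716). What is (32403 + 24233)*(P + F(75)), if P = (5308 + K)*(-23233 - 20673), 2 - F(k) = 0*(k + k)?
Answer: -12254261431176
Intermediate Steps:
F(k) = 2 (F(k) = 2 - 0*(k + k) = 2 - 0*2*k = 2 - 1*0 = 2 + 0 = 2)
K = -380 (K = -6096 + 5716 = -380)
P = -216368768 (P = (5308 - 380)*(-23233 - 20673) = 4928*(-43906) = -216368768)
(32403 + 24233)*(P + F(75)) = (32403 + 24233)*(-216368768 + 2) = 56636*(-216368766) = -12254261431176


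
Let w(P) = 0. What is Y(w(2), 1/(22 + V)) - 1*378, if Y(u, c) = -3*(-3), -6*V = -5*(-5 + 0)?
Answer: -369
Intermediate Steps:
V = -25/6 (V = -(-5)*(-5 + 0)/6 = -(-5)*(-5)/6 = -⅙*25 = -25/6 ≈ -4.1667)
Y(u, c) = 9
Y(w(2), 1/(22 + V)) - 1*378 = 9 - 1*378 = 9 - 378 = -369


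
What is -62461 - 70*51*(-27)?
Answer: 33929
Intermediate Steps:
-62461 - 70*51*(-27) = -62461 - 3570*(-27) = -62461 + 96390 = 33929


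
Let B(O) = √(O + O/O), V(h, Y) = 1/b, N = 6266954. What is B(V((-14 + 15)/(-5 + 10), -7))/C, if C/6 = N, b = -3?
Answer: √6/112805172 ≈ 2.1714e-8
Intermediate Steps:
V(h, Y) = -⅓ (V(h, Y) = 1/(-3) = -⅓)
C = 37601724 (C = 6*6266954 = 37601724)
B(O) = √(1 + O) (B(O) = √(O + 1) = √(1 + O))
B(V((-14 + 15)/(-5 + 10), -7))/C = √(1 - ⅓)/37601724 = √(⅔)*(1/37601724) = (√6/3)*(1/37601724) = √6/112805172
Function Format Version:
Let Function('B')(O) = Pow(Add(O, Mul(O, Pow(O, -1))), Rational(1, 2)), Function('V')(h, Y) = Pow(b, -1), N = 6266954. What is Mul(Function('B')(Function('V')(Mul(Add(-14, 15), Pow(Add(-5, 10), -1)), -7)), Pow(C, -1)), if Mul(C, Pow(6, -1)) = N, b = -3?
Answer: Mul(Rational(1, 112805172), Pow(6, Rational(1, 2))) ≈ 2.1714e-8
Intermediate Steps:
Function('V')(h, Y) = Rational(-1, 3) (Function('V')(h, Y) = Pow(-3, -1) = Rational(-1, 3))
C = 37601724 (C = Mul(6, 6266954) = 37601724)
Function('B')(O) = Pow(Add(1, O), Rational(1, 2)) (Function('B')(O) = Pow(Add(O, 1), Rational(1, 2)) = Pow(Add(1, O), Rational(1, 2)))
Mul(Function('B')(Function('V')(Mul(Add(-14, 15), Pow(Add(-5, 10), -1)), -7)), Pow(C, -1)) = Mul(Pow(Add(1, Rational(-1, 3)), Rational(1, 2)), Pow(37601724, -1)) = Mul(Pow(Rational(2, 3), Rational(1, 2)), Rational(1, 37601724)) = Mul(Mul(Rational(1, 3), Pow(6, Rational(1, 2))), Rational(1, 37601724)) = Mul(Rational(1, 112805172), Pow(6, Rational(1, 2)))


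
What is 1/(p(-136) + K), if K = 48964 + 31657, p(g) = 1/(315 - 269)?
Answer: 46/3708567 ≈ 1.2404e-5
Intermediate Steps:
p(g) = 1/46
K = 80621
1/(p(-136) + K) = 1/(1/46 + 80621) = 1/(3708567/46) = 46/3708567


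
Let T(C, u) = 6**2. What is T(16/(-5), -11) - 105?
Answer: -69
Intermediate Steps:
T(C, u) = 36
T(16/(-5), -11) - 105 = 36 - 105 = -69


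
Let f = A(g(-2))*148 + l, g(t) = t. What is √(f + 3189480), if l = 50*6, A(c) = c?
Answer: 2*√797371 ≈ 1785.9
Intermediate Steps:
l = 300
f = 4 (f = -2*148 + 300 = -296 + 300 = 4)
√(f + 3189480) = √(4 + 3189480) = √3189484 = 2*√797371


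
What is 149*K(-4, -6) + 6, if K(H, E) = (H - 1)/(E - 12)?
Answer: 853/18 ≈ 47.389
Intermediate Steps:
K(H, E) = (-1 + H)/(-12 + E)
149*K(-4, -6) + 6 = 149*((-1 - 4)/(-12 - 6)) + 6 = 149*(-5/(-18)) + 6 = 149*(-1/18*(-5)) + 6 = 149*(5/18) + 6 = 745/18 + 6 = 853/18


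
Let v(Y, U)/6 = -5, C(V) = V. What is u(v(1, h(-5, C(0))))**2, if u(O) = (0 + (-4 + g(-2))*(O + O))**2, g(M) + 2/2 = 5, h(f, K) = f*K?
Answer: 0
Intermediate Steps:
h(f, K) = K*f
v(Y, U) = -30 (v(Y, U) = 6*(-5) = -30)
g(M) = 4 (g(M) = -1 + 5 = 4)
u(O) = 0 (u(O) = (0 + (-4 + 4)*(O + O))**2 = (0 + 0*(2*O))**2 = (0 + 0)**2 = 0**2 = 0)
u(v(1, h(-5, C(0))))**2 = 0**2 = 0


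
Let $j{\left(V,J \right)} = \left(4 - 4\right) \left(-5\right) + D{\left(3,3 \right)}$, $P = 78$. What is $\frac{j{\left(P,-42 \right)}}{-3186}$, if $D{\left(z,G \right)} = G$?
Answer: $- \frac{1}{1062} \approx -0.00094162$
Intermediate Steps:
$j{\left(V,J \right)} = 3$ ($j{\left(V,J \right)} = \left(4 - 4\right) \left(-5\right) + 3 = 0 \left(-5\right) + 3 = 0 + 3 = 3$)
$\frac{j{\left(P,-42 \right)}}{-3186} = \frac{3}{-3186} = 3 \left(- \frac{1}{3186}\right) = - \frac{1}{1062}$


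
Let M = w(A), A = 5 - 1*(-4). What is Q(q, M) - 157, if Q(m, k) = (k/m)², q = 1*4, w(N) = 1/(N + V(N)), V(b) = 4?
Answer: -424527/2704 ≈ -157.00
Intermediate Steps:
A = 9 (A = 5 + 4 = 9)
w(N) = 1/(4 + N) (w(N) = 1/(N + 4) = 1/(4 + N))
q = 4
M = 1/13 (M = 1/(4 + 9) = 1/13 ≈ 0.076923)
Q(m, k) = k²/m²
Q(q, M) - 157 = (1/13)²/4² - 157 = (1/169)*(1/16) - 157 = 1/2704 - 157 = -424527/2704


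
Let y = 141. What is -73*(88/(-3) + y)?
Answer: -24455/3 ≈ -8151.7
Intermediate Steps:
-73*(88/(-3) + y) = -73*(88/(-3) + 141) = -73*(88*(-⅓) + 141) = -73*(-88/3 + 141) = -73*335/3 = -24455/3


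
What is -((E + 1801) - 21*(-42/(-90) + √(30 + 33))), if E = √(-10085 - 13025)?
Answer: -8956/5 + 63*√7 - I*√23110 ≈ -1624.5 - 152.02*I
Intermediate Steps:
E = I*√23110 (E = √(-23110) = I*√23110 ≈ 152.02*I)
-((E + 1801) - 21*(-42/(-90) + √(30 + 33))) = -((I*√23110 + 1801) - 21*(-42/(-90) + √(30 + 33))) = -((1801 + I*√23110) - 21*(-42*(-1/90) + √63)) = -((1801 + I*√23110) - 21*(7/15 + 3*√7)) = -((1801 + I*√23110) + (-49/5 - 63*√7)) = -(8956/5 - 63*√7 + I*√23110) = -8956/5 + 63*√7 - I*√23110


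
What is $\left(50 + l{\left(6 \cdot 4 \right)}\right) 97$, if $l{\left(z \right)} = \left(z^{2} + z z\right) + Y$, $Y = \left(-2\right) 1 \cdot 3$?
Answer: $116012$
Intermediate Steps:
$Y = -6$ ($Y = \left(-2\right) 3 = -6$)
$l{\left(z \right)} = -6 + 2 z^{2}$ ($l{\left(z \right)} = \left(z^{2} + z z\right) - 6 = \left(z^{2} + z^{2}\right) - 6 = 2 z^{2} - 6 = -6 + 2 z^{2}$)
$\left(50 + l{\left(6 \cdot 4 \right)}\right) 97 = \left(50 - \left(6 - 2 \left(6 \cdot 4\right)^{2}\right)\right) 97 = \left(50 - \left(6 - 2 \cdot 24^{2}\right)\right) 97 = \left(50 + \left(-6 + 2 \cdot 576\right)\right) 97 = \left(50 + \left(-6 + 1152\right)\right) 97 = \left(50 + 1146\right) 97 = 1196 \cdot 97 = 116012$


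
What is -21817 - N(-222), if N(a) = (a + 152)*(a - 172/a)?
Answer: -4140607/111 ≈ -37303.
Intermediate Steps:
N(a) = (152 + a)*(a - 172/a)
-21817 - N(-222) = -21817 - (-172 + (-222)**2 - 26144/(-222) + 152*(-222)) = -21817 - (-172 + 49284 - 26144*(-1/222) - 33744) = -21817 - (-172 + 49284 + 13072/111 - 33744) = -21817 - 1*1718920/111 = -21817 - 1718920/111 = -4140607/111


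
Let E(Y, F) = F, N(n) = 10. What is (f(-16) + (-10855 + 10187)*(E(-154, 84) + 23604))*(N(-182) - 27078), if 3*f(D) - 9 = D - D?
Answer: 428312690508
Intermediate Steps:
f(D) = 3 (f(D) = 3 + (D - D)/3 = 3 + (⅓)*0 = 3 + 0 = 3)
(f(-16) + (-10855 + 10187)*(E(-154, 84) + 23604))*(N(-182) - 27078) = (3 + (-10855 + 10187)*(84 + 23604))*(10 - 27078) = (3 - 668*23688)*(-27068) = (3 - 15823584)*(-27068) = -15823581*(-27068) = 428312690508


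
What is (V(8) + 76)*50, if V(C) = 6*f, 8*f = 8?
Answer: 4100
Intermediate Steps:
f = 1 (f = (⅛)*8 = 1)
V(C) = 6 (V(C) = 6*1 = 6)
(V(8) + 76)*50 = (6 + 76)*50 = 82*50 = 4100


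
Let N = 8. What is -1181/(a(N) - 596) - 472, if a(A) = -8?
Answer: -283907/604 ≈ -470.04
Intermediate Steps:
-1181/(a(N) - 596) - 472 = -1181/(-8 - 596) - 472 = -1181/(-604) - 472 = -1181*(-1/604) - 472 = 1181/604 - 472 = -283907/604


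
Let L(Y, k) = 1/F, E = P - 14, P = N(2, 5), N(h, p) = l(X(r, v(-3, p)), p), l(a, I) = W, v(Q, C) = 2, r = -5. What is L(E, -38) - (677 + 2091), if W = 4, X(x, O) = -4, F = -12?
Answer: -33217/12 ≈ -2768.1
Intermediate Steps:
l(a, I) = 4
N(h, p) = 4
P = 4
E = -10 (E = 4 - 14 = -10)
L(Y, k) = -1/12 (L(Y, k) = 1/(-12) = -1/12)
L(E, -38) - (677 + 2091) = -1/12 - (677 + 2091) = -1/12 - 1*2768 = -1/12 - 2768 = -33217/12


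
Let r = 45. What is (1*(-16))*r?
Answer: -720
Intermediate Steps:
(1*(-16))*r = (1*(-16))*45 = -16*45 = -720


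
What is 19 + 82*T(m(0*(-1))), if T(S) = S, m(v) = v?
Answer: 19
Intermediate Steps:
19 + 82*T(m(0*(-1))) = 19 + 82*(0*(-1)) = 19 + 82*0 = 19 + 0 = 19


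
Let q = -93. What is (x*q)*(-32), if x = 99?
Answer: 294624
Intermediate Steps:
(x*q)*(-32) = (99*(-93))*(-32) = -9207*(-32) = 294624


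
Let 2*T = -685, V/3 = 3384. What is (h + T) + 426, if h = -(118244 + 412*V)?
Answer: -8601569/2 ≈ -4.3008e+6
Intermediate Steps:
V = 10152 (V = 3*3384 = 10152)
T = -685/2 (T = (½)*(-685) = -685/2 ≈ -342.50)
h = -4300868 (h = -412/(1/(10152 + 287)) = -412/(1/10439) = -412/1/10439 = -412*10439 = -4300868)
(h + T) + 426 = (-4300868 - 685/2) + 426 = -8602421/2 + 426 = -8601569/2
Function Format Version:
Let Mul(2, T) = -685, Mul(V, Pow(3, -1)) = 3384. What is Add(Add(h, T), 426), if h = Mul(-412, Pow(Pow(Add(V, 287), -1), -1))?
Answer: Rational(-8601569, 2) ≈ -4.3008e+6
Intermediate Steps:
V = 10152 (V = Mul(3, 3384) = 10152)
T = Rational(-685, 2) (T = Mul(Rational(1, 2), -685) = Rational(-685, 2) ≈ -342.50)
h = -4300868 (h = Mul(-412, Pow(Pow(Add(10152, 287), -1), -1)) = Mul(-412, Pow(Pow(10439, -1), -1)) = Mul(-412, Pow(Rational(1, 10439), -1)) = Mul(-412, 10439) = -4300868)
Add(Add(h, T), 426) = Add(Add(-4300868, Rational(-685, 2)), 426) = Add(Rational(-8602421, 2), 426) = Rational(-8601569, 2)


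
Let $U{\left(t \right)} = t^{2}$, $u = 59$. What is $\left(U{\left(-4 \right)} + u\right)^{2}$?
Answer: $5625$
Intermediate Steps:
$\left(U{\left(-4 \right)} + u\right)^{2} = \left(\left(-4\right)^{2} + 59\right)^{2} = \left(16 + 59\right)^{2} = 75^{2} = 5625$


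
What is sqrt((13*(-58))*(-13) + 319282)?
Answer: 14*sqrt(1679) ≈ 573.66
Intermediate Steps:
sqrt((13*(-58))*(-13) + 319282) = sqrt(-754*(-13) + 319282) = sqrt(9802 + 319282) = sqrt(329084) = 14*sqrt(1679)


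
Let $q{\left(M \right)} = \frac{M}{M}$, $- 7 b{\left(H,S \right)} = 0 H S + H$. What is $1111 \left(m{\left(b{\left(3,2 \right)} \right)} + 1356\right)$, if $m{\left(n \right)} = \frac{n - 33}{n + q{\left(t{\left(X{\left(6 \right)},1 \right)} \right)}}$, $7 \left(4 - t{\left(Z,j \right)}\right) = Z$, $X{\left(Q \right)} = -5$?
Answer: $\frac{2883045}{2} \approx 1.4415 \cdot 10^{6}$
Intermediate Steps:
$b{\left(H,S \right)} = - \frac{H}{7}$ ($b{\left(H,S \right)} = - \frac{0 H S + H}{7} = - \frac{0 S + H}{7} = - \frac{0 + H}{7} = - \frac{H}{7}$)
$t{\left(Z,j \right)} = 4 - \frac{Z}{7}$
$q{\left(M \right)} = 1$
$m{\left(n \right)} = \frac{-33 + n}{1 + n}$ ($m{\left(n \right)} = \frac{n - 33}{n + 1} = \frac{-33 + n}{1 + n}$)
$1111 \left(m{\left(b{\left(3,2 \right)} \right)} + 1356\right) = 1111 \left(\frac{-33 - \frac{3}{7}}{1 - \frac{3}{7}} + 1356\right) = 1111 \left(\frac{1}{\frac{4}{7}} \left(- \frac{234}{7}\right) + 1356\right) = 1111 \left(\frac{7}{4} \left(- \frac{234}{7}\right) + 1356\right) = 1111 \left(- \frac{117}{2} + 1356\right) = 1111 \cdot \frac{2595}{2} = \frac{2883045}{2}$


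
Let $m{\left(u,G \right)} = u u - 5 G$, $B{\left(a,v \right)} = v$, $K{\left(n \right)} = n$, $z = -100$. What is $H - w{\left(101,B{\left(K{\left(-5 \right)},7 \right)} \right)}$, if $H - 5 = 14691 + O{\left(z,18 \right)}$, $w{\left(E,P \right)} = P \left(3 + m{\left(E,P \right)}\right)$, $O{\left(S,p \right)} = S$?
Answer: $-56587$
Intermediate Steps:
$m{\left(u,G \right)} = u^{2} - 5 G$
$w{\left(E,P \right)} = P \left(3 + E^{2} - 5 P\right)$ ($w{\left(E,P \right)} = P \left(3 + \left(E^{2} - 5 P\right)\right) = P \left(3 + E^{2} - 5 P\right)$)
$H = 14596$ ($H = 5 + \left(14691 - 100\right) = 5 + 14591 = 14596$)
$H - w{\left(101,B{\left(K{\left(-5 \right)},7 \right)} \right)} = 14596 - 7 \left(3 + 101^{2} - 35\right) = 14596 - 7 \left(3 + 10201 - 35\right) = 14596 - 7 \cdot 10169 = 14596 - 71183 = -56587$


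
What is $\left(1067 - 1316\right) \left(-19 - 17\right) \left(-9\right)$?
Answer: $-80676$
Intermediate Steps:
$\left(1067 - 1316\right) \left(-19 - 17\right) \left(-9\right) = - 249 \left(\left(-36\right) \left(-9\right)\right) = \left(-249\right) 324 = -80676$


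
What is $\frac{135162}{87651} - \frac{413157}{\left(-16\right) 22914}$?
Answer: $\frac{3176565085}{1190183712} \approx 2.669$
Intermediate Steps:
$\frac{135162}{87651} - \frac{413157}{\left(-16\right) 22914} = 135162 \cdot \frac{1}{87651} - \frac{413157}{-366624} = \frac{15018}{9739} - - \frac{137719}{122208} = \frac{15018}{9739} + \frac{137719}{122208} = \frac{3176565085}{1190183712}$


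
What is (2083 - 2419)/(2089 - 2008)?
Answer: -112/27 ≈ -4.1481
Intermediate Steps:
(2083 - 2419)/(2089 - 2008) = -336/81 = -336*1/81 = -112/27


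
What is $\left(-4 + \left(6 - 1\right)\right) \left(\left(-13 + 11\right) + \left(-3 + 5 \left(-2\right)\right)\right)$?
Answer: $-15$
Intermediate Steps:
$\left(-4 + \left(6 - 1\right)\right) \left(\left(-13 + 11\right) + \left(-3 + 5 \left(-2\right)\right)\right) = \left(-4 + \left(6 - 1\right)\right) \left(-2 - 13\right) = \left(-4 + 5\right) \left(-2 - 13\right) = 1 \left(-15\right) = -15$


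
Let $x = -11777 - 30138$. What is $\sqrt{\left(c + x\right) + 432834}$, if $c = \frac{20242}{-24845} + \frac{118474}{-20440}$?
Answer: $\frac{\sqrt{252034055872219904605}}{25391590} \approx 625.23$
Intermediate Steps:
$x = -41915$
$c = - \frac{335723301}{50783180}$ ($c = 20242 \left(- \frac{1}{24845}\right) + 118474 \left(- \frac{1}{20440}\right) = - \frac{20242}{24845} - \frac{59237}{10220} = - \frac{335723301}{50783180} \approx -6.6109$)
$\sqrt{\left(c + x\right) + 432834} = \sqrt{\left(- \frac{335723301}{50783180} - 41915\right) + 432834} = \sqrt{- \frac{2128912713001}{50783180} + 432834} = \sqrt{\frac{19851774219119}{50783180}} = \frac{\sqrt{252034055872219904605}}{25391590}$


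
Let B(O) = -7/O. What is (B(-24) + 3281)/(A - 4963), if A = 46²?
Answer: -78751/68328 ≈ -1.1525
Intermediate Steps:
A = 2116
(B(-24) + 3281)/(A - 4963) = (-7/(-24) + 3281)/(2116 - 4963) = (-7*(-1/24) + 3281)/(-2847) = (7/24 + 3281)*(-1/2847) = (78751/24)*(-1/2847) = -78751/68328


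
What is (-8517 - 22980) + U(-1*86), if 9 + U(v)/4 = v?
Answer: -31877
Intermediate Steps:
U(v) = -36 + 4*v
(-8517 - 22980) + U(-1*86) = (-8517 - 22980) + (-36 + 4*(-1*86)) = -31497 + (-36 + 4*(-86)) = -31497 + (-36 - 344) = -31497 - 380 = -31877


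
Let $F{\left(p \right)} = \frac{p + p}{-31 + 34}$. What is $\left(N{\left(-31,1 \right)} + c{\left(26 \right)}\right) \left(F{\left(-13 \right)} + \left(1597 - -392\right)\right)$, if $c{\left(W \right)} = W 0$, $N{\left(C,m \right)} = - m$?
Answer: $- \frac{5941}{3} \approx -1980.3$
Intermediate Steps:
$c{\left(W \right)} = 0$
$F{\left(p \right)} = \frac{2 p}{3}$
$\left(N{\left(-31,1 \right)} + c{\left(26 \right)}\right) \left(F{\left(-13 \right)} + \left(1597 - -392\right)\right) = \left(\left(-1\right) 1 + 0\right) \left(\frac{2}{3} \left(-13\right) + \left(1597 - -392\right)\right) = \left(-1 + 0\right) \left(- \frac{26}{3} + \left(1597 + 392\right)\right) = - (- \frac{26}{3} + 1989) = \left(-1\right) \frac{5941}{3} = - \frac{5941}{3}$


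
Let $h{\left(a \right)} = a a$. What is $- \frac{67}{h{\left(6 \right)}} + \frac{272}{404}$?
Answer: $- \frac{4319}{3636} \approx -1.1878$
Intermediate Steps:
$h{\left(a \right)} = a^{2}$
$- \frac{67}{h{\left(6 \right)}} + \frac{272}{404} = - \frac{67}{6^{2}} + \frac{272}{404} = - \frac{67}{36} + 272 \cdot \frac{1}{404} = \left(-67\right) \frac{1}{36} + \frac{68}{101} = - \frac{67}{36} + \frac{68}{101} = - \frac{4319}{3636}$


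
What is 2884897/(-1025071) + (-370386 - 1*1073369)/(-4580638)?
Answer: -11734717442681/4695479175298 ≈ -2.4992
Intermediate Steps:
2884897/(-1025071) + (-370386 - 1*1073369)/(-4580638) = 2884897*(-1/1025071) + (-370386 - 1073369)*(-1/4580638) = -2884897/1025071 - 1443755*(-1/4580638) = -2884897/1025071 + 1443755/4580638 = -11734717442681/4695479175298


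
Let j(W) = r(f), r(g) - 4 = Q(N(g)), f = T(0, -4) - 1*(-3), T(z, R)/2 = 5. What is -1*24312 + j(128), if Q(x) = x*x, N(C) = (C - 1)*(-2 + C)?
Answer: -6884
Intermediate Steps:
T(z, R) = 10 (T(z, R) = 2*5 = 10)
f = 13 (f = 10 - 1*(-3) = 10 + 3 = 13)
N(C) = (-1 + C)*(-2 + C)
Q(x) = x**2
r(g) = 4 + (2 + g**2 - 3*g)**2
j(W) = 17428 (j(W) = 4 + (2 + 13**2 - 3*13)**2 = 4 + (2 + 169 - 39)**2 = 4 + 132**2 = 4 + 17424 = 17428)
-1*24312 + j(128) = -1*24312 + 17428 = -24312 + 17428 = -6884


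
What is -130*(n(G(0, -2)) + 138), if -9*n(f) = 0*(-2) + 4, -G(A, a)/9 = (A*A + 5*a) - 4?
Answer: -160940/9 ≈ -17882.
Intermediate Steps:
G(A, a) = 36 - 45*a - 9*A² (G(A, a) = -9*((A*A + 5*a) - 4) = -9*((A² + 5*a) - 4) = -9*(-4 + A² + 5*a) = 36 - 45*a - 9*A²)
n(f) = -4/9 (n(f) = -(0*(-2) + 4)/9 = -(0 + 4)/9 = -⅑*4 = -4/9)
-130*(n(G(0, -2)) + 138) = -130*(-4/9 + 138) = -130*1238/9 = -160940/9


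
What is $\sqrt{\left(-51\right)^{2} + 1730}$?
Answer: $\sqrt{4331} \approx 65.81$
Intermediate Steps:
$\sqrt{\left(-51\right)^{2} + 1730} = \sqrt{2601 + 1730} = \sqrt{4331}$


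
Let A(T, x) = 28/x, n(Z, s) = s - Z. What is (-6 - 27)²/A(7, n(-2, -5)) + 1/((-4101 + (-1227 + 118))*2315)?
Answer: -19701888539/168856100 ≈ -116.68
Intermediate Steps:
(-6 - 27)²/A(7, n(-2, -5)) + 1/((-4101 + (-1227 + 118))*2315) = (-6 - 27)²/((28/(-5 - 1*(-2)))) + 1/((-4101 + (-1227 + 118))*2315) = (-33)²/((28/(-5 + 2))) + (1/2315)/(-4101 - 1109) = 1089/((28/(-3))) + (1/2315)/(-5210) = 1089/((28*(-⅓))) - 1/5210*1/2315 = 1089/(-28/3) - 1/12061150 = 1089*(-3/28) - 1/12061150 = -3267/28 - 1/12061150 = -19701888539/168856100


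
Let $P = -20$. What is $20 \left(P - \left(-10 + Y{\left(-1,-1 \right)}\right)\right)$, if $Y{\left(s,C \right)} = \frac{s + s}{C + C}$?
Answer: $-220$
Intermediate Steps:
$Y{\left(s,C \right)} = \frac{s}{C}$ ($Y{\left(s,C \right)} = \frac{2 s}{2 C} = 2 s \frac{1}{2 C} = \frac{s}{C}$)
$20 \left(P - \left(-10 + Y{\left(-1,-1 \right)}\right)\right) = 20 \left(-20 + \left(10 - - \frac{1}{-1}\right)\right) = 20 \left(-20 + \left(10 - \left(-1\right) \left(-1\right)\right)\right) = 20 \left(-20 + \left(10 - 1\right)\right) = 20 \left(-20 + 9\right) = 20 \left(-11\right) = -220$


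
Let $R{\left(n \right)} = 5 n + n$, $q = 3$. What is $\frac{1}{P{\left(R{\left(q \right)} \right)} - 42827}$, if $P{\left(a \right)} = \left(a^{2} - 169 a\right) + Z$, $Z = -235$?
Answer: $- \frac{1}{45780} \approx -2.1844 \cdot 10^{-5}$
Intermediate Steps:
$R{\left(n \right)} = 6 n$
$P{\left(a \right)} = -235 + a^{2} - 169 a$ ($P{\left(a \right)} = \left(a^{2} - 169 a\right) - 235 = -235 + a^{2} - 169 a$)
$\frac{1}{P{\left(R{\left(q \right)} \right)} - 42827} = \frac{1}{\left(-235 + \left(6 \cdot 3\right)^{2} - 169 \cdot 6 \cdot 3\right) - 42827} = \frac{1}{\left(-235 + 18^{2} - 3042\right) - 42827} = \frac{1}{\left(-235 + 324 - 3042\right) - 42827} = \frac{1}{-2953 - 42827} = \frac{1}{-45780} = - \frac{1}{45780}$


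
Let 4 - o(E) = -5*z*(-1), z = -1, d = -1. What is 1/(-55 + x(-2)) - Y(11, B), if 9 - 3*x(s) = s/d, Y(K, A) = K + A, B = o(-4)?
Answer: -3163/158 ≈ -20.019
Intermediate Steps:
o(E) = 9 (o(E) = 4 - (-5*(-1))*(-1) = 4 - 5*(-1) = 4 - 1*(-5) = 4 + 5 = 9)
B = 9
Y(K, A) = A + K
x(s) = 3 + s/3 (x(s) = 3 - s/(3*(-1)) = 3 - s*(-1)/3 = 3 - (-1)*s/3 = 3 + s/3)
1/(-55 + x(-2)) - Y(11, B) = 1/(-55 + (3 + (1/3)*(-2))) - (9 + 11) = 1/(-55 + (3 - 2/3)) - 1*20 = 1/(-55 + 7/3) - 20 = 1/(-158/3) - 20 = -3/158 - 20 = -3163/158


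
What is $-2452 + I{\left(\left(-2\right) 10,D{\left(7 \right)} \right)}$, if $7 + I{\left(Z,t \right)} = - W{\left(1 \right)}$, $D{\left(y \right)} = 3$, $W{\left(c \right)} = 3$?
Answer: $-2462$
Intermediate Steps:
$I{\left(Z,t \right)} = -10$ ($I{\left(Z,t \right)} = -7 - 3 = -10$)
$-2452 + I{\left(\left(-2\right) 10,D{\left(7 \right)} \right)} = -2452 - 10 = -2462$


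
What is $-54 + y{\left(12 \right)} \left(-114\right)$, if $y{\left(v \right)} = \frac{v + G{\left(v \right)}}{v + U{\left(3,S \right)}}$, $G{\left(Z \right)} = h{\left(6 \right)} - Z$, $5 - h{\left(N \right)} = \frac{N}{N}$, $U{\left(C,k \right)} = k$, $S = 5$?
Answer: $- \frac{1374}{17} \approx -80.823$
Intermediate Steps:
$h{\left(N \right)} = 4$ ($h{\left(N \right)} = 5 - \frac{N}{N} = 5 - 1 = 4$)
$G{\left(Z \right)} = 4 - Z$
$y{\left(v \right)} = \frac{4}{5 + v}$ ($y{\left(v \right)} = \frac{v - \left(-4 + v\right)}{v + 5} = \frac{4}{5 + v}$)
$-54 + y{\left(12 \right)} \left(-114\right) = -54 + \frac{4}{5 + 12} \left(-114\right) = -54 + \frac{4}{17} \left(-114\right) = -54 - \frac{456}{17} = - \frac{1374}{17}$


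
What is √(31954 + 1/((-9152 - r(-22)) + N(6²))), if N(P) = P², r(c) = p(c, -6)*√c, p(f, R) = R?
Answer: √2*√((251030623 - 191724*I*√22)/(3928 - 3*I*√22))/2 ≈ 178.76 - 1.2755e-9*I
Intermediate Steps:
r(c) = -6*√c
√(31954 + 1/((-9152 - r(-22)) + N(6²))) = √(31954 + 1/((-9152 - (-6)*√(-22)) + (6²)²)) = √(31954 + 1/((-9152 - (-6)*I*√22) + 36²)) = √(31954 + 1/((-9152 - (-6)*I*√22) + 1296)) = √(31954 + 1/((-9152 + 6*I*√22) + 1296)) = √(31954 + 1/(-7856 + 6*I*√22))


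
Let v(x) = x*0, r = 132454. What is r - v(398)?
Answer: 132454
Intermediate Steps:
v(x) = 0
r - v(398) = 132454 - 1*0 = 132454 + 0 = 132454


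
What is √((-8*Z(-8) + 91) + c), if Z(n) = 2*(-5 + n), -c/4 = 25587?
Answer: I*√102049 ≈ 319.45*I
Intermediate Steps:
c = -102348 (c = -4*25587 = -102348)
Z(n) = -10 + 2*n
√((-8*Z(-8) + 91) + c) = √((-8*(-10 + 2*(-8)) + 91) - 102348) = √((-8*(-10 - 16) + 91) - 102348) = √((-8*(-26) + 91) - 102348) = √((208 + 91) - 102348) = √(299 - 102348) = √(-102049) = I*√102049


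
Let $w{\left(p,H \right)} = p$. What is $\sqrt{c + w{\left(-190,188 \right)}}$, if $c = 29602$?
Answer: $6 \sqrt{817} \approx 171.5$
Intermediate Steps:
$\sqrt{c + w{\left(-190,188 \right)}} = \sqrt{29602 - 190} = \sqrt{29412} = 6 \sqrt{817}$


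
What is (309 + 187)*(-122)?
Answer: -60512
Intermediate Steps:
(309 + 187)*(-122) = 496*(-122) = -60512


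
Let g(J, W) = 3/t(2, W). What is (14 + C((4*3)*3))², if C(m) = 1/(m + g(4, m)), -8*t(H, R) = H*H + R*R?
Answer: 26909449681/136749636 ≈ 196.78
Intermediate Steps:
t(H, R) = -H²/8 - R²/8 (t(H, R) = -(H*H + R*R)/8 = -(H² + R²)/8 = -H²/8 - R²/8)
g(J, W) = 3/(-½ - W²/8) (g(J, W) = 3/(-⅛*2² - W²/8) = 3/(-⅛*4 - W²/8) = 3/(-½ - W²/8))
C(m) = 1/(m - 24/(4 + m²))
(14 + C((4*3)*3))² = (14 + (4 + ((4*3)*3)²)/(-24 + ((4*3)*3)*(4 + ((4*3)*3)²)))² = (14 + (4 + (12*3)²)/(-24 + (12*3)*(4 + (12*3)²)))² = (14 + (4 + 36²)/(-24 + 36*(4 + 36²)))² = (14 + (4 + 1296)/(-24 + 36*(4 + 1296)))² = (14 + 1300/(-24 + 36*1300))² = (14 + 1300/(-24 + 46800))² = (14 + 1300/46776)² = (14 + (1/46776)*1300)² = (14 + 325/11694)² = (164041/11694)² = 26909449681/136749636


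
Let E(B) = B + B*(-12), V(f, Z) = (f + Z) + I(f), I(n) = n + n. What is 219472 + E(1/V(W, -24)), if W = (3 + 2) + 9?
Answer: 3950485/18 ≈ 2.1947e+5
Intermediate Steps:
I(n) = 2*n
W = 14 (W = 5 + 9 = 14)
V(f, Z) = Z + 3*f (V(f, Z) = (f + Z) + 2*f = (Z + f) + 2*f = Z + 3*f)
E(B) = -11*B (E(B) = B - 12*B = -11*B)
219472 + E(1/V(W, -24)) = 219472 - 11/(-24 + 3*14) = 219472 - 11/(-24 + 42) = 219472 - 11/18 = 3950485/18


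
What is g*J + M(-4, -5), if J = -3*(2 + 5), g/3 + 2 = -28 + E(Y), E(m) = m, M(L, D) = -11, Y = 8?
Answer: 1375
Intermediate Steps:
g = -66 (g = -6 + 3*(-28 + 8) = -6 + 3*(-20) = -6 - 60 = -66)
J = -21 (J = -3*7 = -21)
g*J + M(-4, -5) = -66*(-21) - 11 = 1386 - 11 = 1375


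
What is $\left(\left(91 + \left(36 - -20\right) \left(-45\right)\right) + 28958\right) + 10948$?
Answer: $37477$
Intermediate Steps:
$\left(\left(91 + \left(36 - -20\right) \left(-45\right)\right) + 28958\right) + 10948 = \left(\left(91 + \left(36 + 20\right) \left(-45\right)\right) + 28958\right) + 10948 = \left(\left(91 + 56 \left(-45\right)\right) + 28958\right) + 10948 = \left(\left(91 - 2520\right) + 28958\right) + 10948 = \left(-2429 + 28958\right) + 10948 = 26529 + 10948 = 37477$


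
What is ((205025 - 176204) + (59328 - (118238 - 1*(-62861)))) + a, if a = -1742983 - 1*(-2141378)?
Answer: 305445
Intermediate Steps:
a = 398395 (a = -1742983 + 2141378 = 398395)
((205025 - 176204) + (59328 - (118238 - 1*(-62861)))) + a = ((205025 - 176204) + (59328 - (118238 - 1*(-62861)))) + 398395 = (28821 + (59328 - (118238 + 62861))) + 398395 = (28821 + (59328 - 1*181099)) + 398395 = (28821 + (59328 - 181099)) + 398395 = (28821 - 121771) + 398395 = -92950 + 398395 = 305445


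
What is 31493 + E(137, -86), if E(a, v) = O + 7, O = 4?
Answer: 31504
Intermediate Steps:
E(a, v) = 11 (E(a, v) = 4 + 7 = 11)
31493 + E(137, -86) = 31493 + 11 = 31504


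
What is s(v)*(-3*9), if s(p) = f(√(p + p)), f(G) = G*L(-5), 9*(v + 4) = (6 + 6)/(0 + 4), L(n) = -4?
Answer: 36*I*√66 ≈ 292.47*I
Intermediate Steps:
v = -11/3 (v = -4 + ((6 + 6)/(0 + 4))/9 = -4 + (12/4)/9 = -4 + (12*(¼))/9 = -4 + (⅑)*3 = -4 + ⅓ = -11/3 ≈ -3.6667)
f(G) = -4*G (f(G) = G*(-4) = -4*G)
s(p) = -4*√2*√p (s(p) = -4*√(p + p) = -4*√2*√p)
s(v)*(-3*9) = (-4*√2*√(-11/3))*(-3*9) = -4*√2*I*√33/3*(-27) = -4*I*√66/3*(-27) = 36*I*√66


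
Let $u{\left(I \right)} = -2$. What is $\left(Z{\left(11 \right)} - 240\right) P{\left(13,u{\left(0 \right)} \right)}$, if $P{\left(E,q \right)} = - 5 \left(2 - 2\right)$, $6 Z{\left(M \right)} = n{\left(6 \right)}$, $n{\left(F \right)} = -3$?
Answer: $0$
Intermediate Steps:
$Z{\left(M \right)} = - \frac{1}{2}$ ($Z{\left(M \right)} = \frac{1}{6} \left(-3\right) = - \frac{1}{2}$)
$P{\left(E,q \right)} = 0$ ($P{\left(E,q \right)} = - 5 \left(2 - 2\right) = \left(-5\right) 0 = 0$)
$\left(Z{\left(11 \right)} - 240\right) P{\left(13,u{\left(0 \right)} \right)} = \left(- \frac{1}{2} - 240\right) 0 = \left(- \frac{481}{2}\right) 0 = 0$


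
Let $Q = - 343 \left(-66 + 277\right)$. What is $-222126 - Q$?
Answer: $-149753$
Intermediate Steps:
$Q = -72373$ ($Q = \left(-343\right) 211 = -72373$)
$-222126 - Q = -222126 - -72373 = -222126 + 72373 = -149753$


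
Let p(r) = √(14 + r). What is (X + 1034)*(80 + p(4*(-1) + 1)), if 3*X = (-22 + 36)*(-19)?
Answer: 226880/3 + 2836*√11/3 ≈ 78762.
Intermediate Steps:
X = -266/3 (X = ((-22 + 36)*(-19))/3 = (14*(-19))/3 = (⅓)*(-266) = -266/3 ≈ -88.667)
(X + 1034)*(80 + p(4*(-1) + 1)) = (-266/3 + 1034)*(80 + √(14 + (4*(-1) + 1))) = 2836*(80 + √(14 + (-4 + 1)))/3 = 2836*(80 + √(14 - 3))/3 = 2836*(80 + √11)/3 = 226880/3 + 2836*√11/3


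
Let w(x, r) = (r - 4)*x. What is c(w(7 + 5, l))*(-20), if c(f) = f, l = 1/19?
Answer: 18000/19 ≈ 947.37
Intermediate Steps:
l = 1/19 (l = 1*(1/19) = 1/19 ≈ 0.052632)
w(x, r) = x*(-4 + r) (w(x, r) = (-4 + r)*x = x*(-4 + r))
c(w(7 + 5, l))*(-20) = ((7 + 5)*(-4 + 1/19))*(-20) = (12*(-75/19))*(-20) = -900/19*(-20) = 18000/19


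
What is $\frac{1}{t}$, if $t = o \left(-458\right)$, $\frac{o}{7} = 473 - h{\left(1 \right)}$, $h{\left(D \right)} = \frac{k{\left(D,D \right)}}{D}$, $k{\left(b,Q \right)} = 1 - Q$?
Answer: $- \frac{1}{1516438} \approx -6.5944 \cdot 10^{-7}$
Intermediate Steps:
$h{\left(D \right)} = \frac{1 - D}{D}$
$o = 3311$ ($o = 7 \left(473 - \frac{1 - 1}{1}\right) = 7 \left(473 - 1 \left(1 - 1\right)\right) = 7 \left(473 - 1 \cdot 0\right) = 7 \left(473 - 0\right) = 7 \left(473 + 0\right) = 7 \cdot 473 = 3311$)
$t = -1516438$ ($t = 3311 \left(-458\right) = -1516438$)
$\frac{1}{t} = \frac{1}{-1516438} = - \frac{1}{1516438}$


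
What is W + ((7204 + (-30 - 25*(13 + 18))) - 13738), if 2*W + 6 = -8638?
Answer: -11661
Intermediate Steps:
W = -4322 (W = -3 + (½)*(-8638) = -3 - 4319 = -4322)
W + ((7204 + (-30 - 25*(13 + 18))) - 13738) = -4322 + ((7204 + (-30 - 25*(13 + 18))) - 13738) = -4322 + ((7204 + (-30 - 25*31)) - 13738) = -4322 + ((7204 + (-30 - 775)) - 13738) = -4322 + ((7204 - 805) - 13738) = -4322 + (6399 - 13738) = -4322 - 7339 = -11661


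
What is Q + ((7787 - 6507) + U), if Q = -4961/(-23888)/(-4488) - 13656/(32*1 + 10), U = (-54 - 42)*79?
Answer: -452267493973/68224128 ≈ -6629.1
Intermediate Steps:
U = -7584 (U = -96*79 = -7584)
Q = -22182591061/68224128 (Q = -4961*(-1/23888)*(-1/4488) - 13656/(32 + 10) = (4961/23888)*(-1/4488) - 13656/42 = -451/9746304 - 13656*1/42 = -451/9746304 - 2276/7 = -22182591061/68224128 ≈ -325.14)
Q + ((7787 - 6507) + U) = -22182591061/68224128 + ((7787 - 6507) - 7584) = -22182591061/68224128 + (1280 - 7584) = -22182591061/68224128 - 6304 = -452267493973/68224128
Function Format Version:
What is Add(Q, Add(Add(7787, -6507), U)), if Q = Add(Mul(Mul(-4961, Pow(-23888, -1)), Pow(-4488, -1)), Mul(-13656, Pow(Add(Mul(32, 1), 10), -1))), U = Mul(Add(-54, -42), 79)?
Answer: Rational(-452267493973, 68224128) ≈ -6629.1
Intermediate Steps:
U = -7584 (U = Mul(-96, 79) = -7584)
Q = Rational(-22182591061, 68224128) (Q = Add(Mul(Mul(-4961, Rational(-1, 23888)), Rational(-1, 4488)), Mul(-13656, Pow(Add(32, 10), -1))) = Add(Mul(Rational(4961, 23888), Rational(-1, 4488)), Mul(-13656, Pow(42, -1))) = Add(Rational(-451, 9746304), Mul(-13656, Rational(1, 42))) = Add(Rational(-451, 9746304), Rational(-2276, 7)) = Rational(-22182591061, 68224128) ≈ -325.14)
Add(Q, Add(Add(7787, -6507), U)) = Add(Rational(-22182591061, 68224128), Add(Add(7787, -6507), -7584)) = Add(Rational(-22182591061, 68224128), Add(1280, -7584)) = Add(Rational(-22182591061, 68224128), -6304) = Rational(-452267493973, 68224128)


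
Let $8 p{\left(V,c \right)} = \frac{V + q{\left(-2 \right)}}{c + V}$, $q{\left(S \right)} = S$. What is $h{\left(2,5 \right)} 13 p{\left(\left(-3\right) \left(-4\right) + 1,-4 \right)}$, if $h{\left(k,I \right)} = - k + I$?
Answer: $\frac{143}{24} \approx 5.9583$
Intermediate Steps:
$h{\left(k,I \right)} = I - k$
$p{\left(V,c \right)} = \frac{-2 + V}{8 \left(V + c\right)}$ ($p{\left(V,c \right)} = \frac{\left(V - 2\right) \frac{1}{c + V}}{8} = \frac{\left(-2 + V\right) \frac{1}{V + c}}{8} = \frac{\frac{1}{V + c} \left(-2 + V\right)}{8} = \frac{-2 + V}{8 \left(V + c\right)}$)
$h{\left(2,5 \right)} 13 p{\left(\left(-3\right) \left(-4\right) + 1,-4 \right)} = \left(5 - 2\right) 13 \frac{-2 + \left(\left(-3\right) \left(-4\right) + 1\right)}{8 \left(\left(\left(-3\right) \left(-4\right) + 1\right) - 4\right)} = \left(5 - 2\right) 13 \frac{-2 + \left(12 + 1\right)}{8 \left(\left(12 + 1\right) - 4\right)} = 3 \cdot 13 \frac{-2 + 13}{8 \left(13 - 4\right)} = 39 \cdot \frac{1}{8} \cdot \frac{1}{9} \cdot 11 = 39 \cdot \frac{11}{72} = \frac{143}{24}$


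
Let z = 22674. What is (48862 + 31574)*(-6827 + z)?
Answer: 1274669292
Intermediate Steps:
(48862 + 31574)*(-6827 + z) = (48862 + 31574)*(-6827 + 22674) = 80436*15847 = 1274669292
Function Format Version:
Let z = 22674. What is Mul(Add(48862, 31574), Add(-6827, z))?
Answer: 1274669292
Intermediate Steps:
Mul(Add(48862, 31574), Add(-6827, z)) = Mul(Add(48862, 31574), Add(-6827, 22674)) = Mul(80436, 15847) = 1274669292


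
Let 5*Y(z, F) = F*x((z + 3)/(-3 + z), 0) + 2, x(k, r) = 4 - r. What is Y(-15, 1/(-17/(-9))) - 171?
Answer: -2893/17 ≈ -170.18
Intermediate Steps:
Y(z, F) = ⅖ + 4*F/5 (Y(z, F) = (F*(4 - 1*0) + 2)/5 = (F*(4 + 0) + 2)/5 = (F*4 + 2)/5 = (4*F + 2)/5 = (2 + 4*F)/5 = ⅖ + 4*F/5)
Y(-15, 1/(-17/(-9))) - 171 = (⅖ + 4/(5*((-17/(-9))))) - 171 = (⅖ + 4/(5*((-17*(-⅑))))) - 171 = (⅖ + 4/(5*(17/9))) - 171 = (⅖ + (⅘)*(9/17)) - 171 = (⅖ + 36/85) - 171 = 14/17 - 171 = -2893/17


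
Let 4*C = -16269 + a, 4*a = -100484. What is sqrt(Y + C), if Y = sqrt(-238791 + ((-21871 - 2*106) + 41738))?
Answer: sqrt(-41390 + 128*I*sqrt(214))/2 ≈ 2.3004 + 101.75*I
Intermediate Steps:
a = -25121 (a = (1/4)*(-100484) = -25121)
C = -20695/2 (C = (-16269 - 25121)/4 = (1/4)*(-41390) = -20695/2 ≈ -10348.)
Y = 32*I*sqrt(214) (Y = sqrt(-238791 + ((-21871 - 212) + 41738)) = sqrt(-238791 + (-22083 + 41738)) = sqrt(-238791 + 19655) = sqrt(-219136) = 32*I*sqrt(214) ≈ 468.12*I)
sqrt(Y + C) = sqrt(32*I*sqrt(214) - 20695/2) = sqrt(-20695/2 + 32*I*sqrt(214))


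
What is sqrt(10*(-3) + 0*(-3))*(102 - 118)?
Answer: -16*I*sqrt(30) ≈ -87.636*I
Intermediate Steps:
sqrt(10*(-3) + 0*(-3))*(102 - 118) = sqrt(-30 + 0)*(-16) = sqrt(-30)*(-16) = (I*sqrt(30))*(-16) = -16*I*sqrt(30)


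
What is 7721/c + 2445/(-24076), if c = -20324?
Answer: -14723936/30582539 ≈ -0.48145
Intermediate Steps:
7721/c + 2445/(-24076) = 7721/(-20324) + 2445/(-24076) = 7721*(-1/20324) + 2445*(-1/24076) = -7721/20324 - 2445/24076 = -14723936/30582539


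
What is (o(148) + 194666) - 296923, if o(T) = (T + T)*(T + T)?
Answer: -14641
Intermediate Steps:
o(T) = 4*T² (o(T) = (2*T)*(2*T) = 4*T²)
(o(148) + 194666) - 296923 = (4*148² + 194666) - 296923 = (4*21904 + 194666) - 296923 = (87616 + 194666) - 296923 = 282282 - 296923 = -14641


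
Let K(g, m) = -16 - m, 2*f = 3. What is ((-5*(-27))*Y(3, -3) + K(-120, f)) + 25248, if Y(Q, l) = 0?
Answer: 50461/2 ≈ 25231.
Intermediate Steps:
f = 3/2 (f = (1/2)*3 = 3/2 ≈ 1.5000)
((-5*(-27))*Y(3, -3) + K(-120, f)) + 25248 = (-5*(-27)*0 + (-16 - 1*3/2)) + 25248 = (135*0 + (-16 - 3/2)) + 25248 = (0 - 35/2) + 25248 = -35/2 + 25248 = 50461/2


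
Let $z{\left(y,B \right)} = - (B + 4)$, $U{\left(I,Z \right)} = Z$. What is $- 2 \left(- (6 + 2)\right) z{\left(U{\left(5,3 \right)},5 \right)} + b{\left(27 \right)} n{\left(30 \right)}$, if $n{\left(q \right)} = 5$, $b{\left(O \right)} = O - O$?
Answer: $-144$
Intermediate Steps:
$b{\left(O \right)} = 0$
$z{\left(y,B \right)} = -4 - B$ ($z{\left(y,B \right)} = - (4 + B) = -4 - B$)
$- 2 \left(- (6 + 2)\right) z{\left(U{\left(5,3 \right)},5 \right)} + b{\left(27 \right)} n{\left(30 \right)} = - 2 \left(- (6 + 2)\right) \left(-4 - 5\right) + 0 \cdot 5 = - 2 \left(\left(-1\right) 8\right) \left(-4 - 5\right) + 0 = \left(-2\right) \left(-8\right) \left(-9\right) + 0 = 16 \left(-9\right) + 0 = -144 + 0 = -144$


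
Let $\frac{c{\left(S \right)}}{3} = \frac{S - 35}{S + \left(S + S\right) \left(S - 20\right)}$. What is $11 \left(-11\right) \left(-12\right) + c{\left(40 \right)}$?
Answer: $\frac{476259}{328} \approx 1452.0$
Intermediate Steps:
$c{\left(S \right)} = \frac{3 \left(-35 + S\right)}{S + 2 S \left(-20 + S\right)}$ ($c{\left(S \right)} = 3 \frac{S - 35}{S + \left(S + S\right) \left(S - 20\right)} = 3 \frac{-35 + S}{S + 2 S \left(-20 + S\right)} = \frac{3 \left(-35 + S\right)}{S + 2 S \left(-20 + S\right)}$)
$11 \left(-11\right) \left(-12\right) + c{\left(40 \right)} = 11 \left(-11\right) \left(-12\right) + \frac{3 \left(-35 + 40\right)}{40 \left(-39 + 2 \cdot 40\right)} = \left(-121\right) \left(-12\right) + 3 \cdot \frac{1}{40} \frac{1}{-39 + 80} \cdot 5 = 1452 + 3 \cdot \frac{1}{40} \cdot \frac{1}{41} \cdot 5 = 1452 + \frac{3}{328} = \frac{476259}{328}$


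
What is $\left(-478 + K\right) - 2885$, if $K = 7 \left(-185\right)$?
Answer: $-4658$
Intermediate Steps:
$K = -1295$
$\left(-478 + K\right) - 2885 = \left(-478 - 1295\right) - 2885 = -1773 - 2885 = -4658$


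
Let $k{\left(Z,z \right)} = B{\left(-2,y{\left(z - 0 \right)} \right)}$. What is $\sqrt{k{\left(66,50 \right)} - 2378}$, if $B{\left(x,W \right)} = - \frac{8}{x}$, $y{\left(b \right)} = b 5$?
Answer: $i \sqrt{2374} \approx 48.724 i$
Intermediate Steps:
$y{\left(b \right)} = 5 b$
$k{\left(Z,z \right)} = 4$ ($k{\left(Z,z \right)} = - \frac{8}{-2} = \left(-8\right) \left(- \frac{1}{2}\right) = 4$)
$\sqrt{k{\left(66,50 \right)} - 2378} = \sqrt{4 - 2378} = \sqrt{-2374} = i \sqrt{2374}$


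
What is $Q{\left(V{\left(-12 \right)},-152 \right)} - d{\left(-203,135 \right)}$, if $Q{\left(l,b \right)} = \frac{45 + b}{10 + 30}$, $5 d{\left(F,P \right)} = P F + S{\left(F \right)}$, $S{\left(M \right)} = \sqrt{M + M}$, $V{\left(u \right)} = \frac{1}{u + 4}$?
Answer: $\frac{219133}{40} - \frac{i \sqrt{406}}{5} \approx 5478.3 - 4.0299 i$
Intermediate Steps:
$V{\left(u \right)} = \frac{1}{4 + u}$
$S{\left(M \right)} = \sqrt{2} \sqrt{M}$ ($S{\left(M \right)} = \sqrt{2 M} = \sqrt{2} \sqrt{M}$)
$d{\left(F,P \right)} = \frac{F P}{5} + \frac{\sqrt{2} \sqrt{F}}{5}$ ($d{\left(F,P \right)} = \frac{P F + \sqrt{2} \sqrt{F}}{5} = \frac{F P + \sqrt{2} \sqrt{F}}{5} = \frac{F P}{5} + \frac{\sqrt{2} \sqrt{F}}{5}$)
$Q{\left(l,b \right)} = \frac{9}{8} + \frac{b}{40}$ ($Q{\left(l,b \right)} = \frac{45 + b}{40} = \left(45 + b\right) \frac{1}{40} = \frac{9}{8} + \frac{b}{40}$)
$Q{\left(V{\left(-12 \right)},-152 \right)} - d{\left(-203,135 \right)} = \left(\frac{9}{8} + \frac{1}{40} \left(-152\right)\right) - \left(\frac{1}{5} \left(-203\right) 135 + \frac{\sqrt{2} \sqrt{-203}}{5}\right) = \left(\frac{9}{8} - \frac{19}{5}\right) - \left(-5481 + \frac{\sqrt{2} i \sqrt{203}}{5}\right) = - \frac{107}{40} - \left(-5481 + \frac{i \sqrt{406}}{5}\right) = - \frac{107}{40} + \left(5481 - \frac{i \sqrt{406}}{5}\right) = \frac{219133}{40} - \frac{i \sqrt{406}}{5}$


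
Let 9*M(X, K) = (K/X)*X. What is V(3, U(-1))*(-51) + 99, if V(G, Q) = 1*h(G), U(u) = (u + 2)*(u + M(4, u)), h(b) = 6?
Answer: -207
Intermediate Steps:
M(X, K) = K/9 (M(X, K) = ((K/X)*X)/9 = K/9)
U(u) = 10*u*(2 + u)/9 (U(u) = (u + 2)*(u + u/9) = (2 + u)*(10*u/9) = 10*u*(2 + u)/9)
V(G, Q) = 6 (V(G, Q) = 1*6 = 6)
V(3, U(-1))*(-51) + 99 = 6*(-51) + 99 = -306 + 99 = -207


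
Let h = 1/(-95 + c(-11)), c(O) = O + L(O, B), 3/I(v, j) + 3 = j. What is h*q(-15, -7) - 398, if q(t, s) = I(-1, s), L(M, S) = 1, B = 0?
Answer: -139299/350 ≈ -398.00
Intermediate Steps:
I(v, j) = 3/(-3 + j)
c(O) = 1 + O (c(O) = O + 1 = 1 + O)
q(t, s) = 3/(-3 + s)
h = -1/105 (h = 1/(-95 + (1 - 11)) = 1/(-95 - 10) = 1/(-105) = -1/105 ≈ -0.0095238)
h*q(-15, -7) - 398 = -1/(35*(-3 - 7)) - 398 = -1/(35*(-10)) - 398 = -(-1)/(35*10) - 398 = -1/105*(-3/10) - 398 = 1/350 - 398 = -139299/350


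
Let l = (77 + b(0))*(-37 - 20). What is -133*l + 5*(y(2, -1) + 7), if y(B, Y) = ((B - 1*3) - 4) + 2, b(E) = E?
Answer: 583757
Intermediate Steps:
y(B, Y) = -5 + B (y(B, Y) = ((B - 3) - 4) + 2 = ((-3 + B) - 4) + 2 = (-7 + B) + 2 = -5 + B)
l = -4389 (l = (77 + 0)*(-37 - 20) = 77*(-57) = -4389)
-133*l + 5*(y(2, -1) + 7) = -133*(-4389) + 5*((-5 + 2) + 7) = 583737 + 5*(-3 + 7) = 583737 + 5*4 = 583737 + 20 = 583757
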